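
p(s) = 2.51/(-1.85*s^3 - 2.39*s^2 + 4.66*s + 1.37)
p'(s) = 2.51*(5.55*s^2 + 4.78*s - 4.66)/(-1.85*s^3 - 2.39*s^2 + 4.66*s + 1.37)^2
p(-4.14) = 0.03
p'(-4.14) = 0.03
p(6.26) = -0.00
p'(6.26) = 0.00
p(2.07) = -0.16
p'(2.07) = 0.30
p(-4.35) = 0.03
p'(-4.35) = 0.03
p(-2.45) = 0.89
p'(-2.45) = 5.37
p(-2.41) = 1.17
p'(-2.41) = 8.69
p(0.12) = 1.33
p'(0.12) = -2.81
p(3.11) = -0.04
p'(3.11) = 0.04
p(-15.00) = 0.00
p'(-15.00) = 0.00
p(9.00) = -0.00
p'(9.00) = 0.00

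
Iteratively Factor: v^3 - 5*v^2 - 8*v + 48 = (v - 4)*(v^2 - v - 12) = (v - 4)^2*(v + 3)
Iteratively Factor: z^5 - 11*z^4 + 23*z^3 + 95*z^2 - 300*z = (z - 5)*(z^4 - 6*z^3 - 7*z^2 + 60*z) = z*(z - 5)*(z^3 - 6*z^2 - 7*z + 60) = z*(z - 5)^2*(z^2 - z - 12) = z*(z - 5)^2*(z - 4)*(z + 3)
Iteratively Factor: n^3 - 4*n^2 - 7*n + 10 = (n + 2)*(n^2 - 6*n + 5) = (n - 5)*(n + 2)*(n - 1)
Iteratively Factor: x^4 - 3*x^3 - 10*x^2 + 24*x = (x)*(x^3 - 3*x^2 - 10*x + 24) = x*(x + 3)*(x^2 - 6*x + 8) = x*(x - 2)*(x + 3)*(x - 4)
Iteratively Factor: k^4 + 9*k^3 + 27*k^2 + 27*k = (k + 3)*(k^3 + 6*k^2 + 9*k) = (k + 3)^2*(k^2 + 3*k) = (k + 3)^3*(k)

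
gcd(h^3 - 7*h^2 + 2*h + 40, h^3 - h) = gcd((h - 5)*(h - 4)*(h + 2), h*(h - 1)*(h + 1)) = 1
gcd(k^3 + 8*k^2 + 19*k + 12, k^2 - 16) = k + 4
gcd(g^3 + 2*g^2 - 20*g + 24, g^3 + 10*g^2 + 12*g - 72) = g^2 + 4*g - 12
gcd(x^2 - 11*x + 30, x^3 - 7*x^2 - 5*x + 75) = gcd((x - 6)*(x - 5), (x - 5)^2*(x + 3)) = x - 5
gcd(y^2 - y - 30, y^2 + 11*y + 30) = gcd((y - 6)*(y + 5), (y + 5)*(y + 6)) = y + 5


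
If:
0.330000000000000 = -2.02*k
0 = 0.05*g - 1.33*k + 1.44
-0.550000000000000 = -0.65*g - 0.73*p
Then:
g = -33.15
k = -0.16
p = 30.27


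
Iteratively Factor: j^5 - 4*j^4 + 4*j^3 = (j - 2)*(j^4 - 2*j^3) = j*(j - 2)*(j^3 - 2*j^2) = j^2*(j - 2)*(j^2 - 2*j) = j^3*(j - 2)*(j - 2)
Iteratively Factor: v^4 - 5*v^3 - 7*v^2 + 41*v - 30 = (v - 2)*(v^3 - 3*v^2 - 13*v + 15) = (v - 2)*(v + 3)*(v^2 - 6*v + 5) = (v - 2)*(v - 1)*(v + 3)*(v - 5)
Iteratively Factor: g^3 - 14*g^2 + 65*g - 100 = (g - 5)*(g^2 - 9*g + 20) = (g - 5)*(g - 4)*(g - 5)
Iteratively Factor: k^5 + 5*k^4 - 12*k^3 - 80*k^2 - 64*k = (k)*(k^4 + 5*k^3 - 12*k^2 - 80*k - 64) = k*(k + 4)*(k^3 + k^2 - 16*k - 16) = k*(k + 1)*(k + 4)*(k^2 - 16) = k*(k + 1)*(k + 4)^2*(k - 4)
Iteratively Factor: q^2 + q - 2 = (q + 2)*(q - 1)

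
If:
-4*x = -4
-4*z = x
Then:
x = 1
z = -1/4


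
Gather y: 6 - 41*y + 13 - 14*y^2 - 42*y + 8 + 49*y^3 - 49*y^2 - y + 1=49*y^3 - 63*y^2 - 84*y + 28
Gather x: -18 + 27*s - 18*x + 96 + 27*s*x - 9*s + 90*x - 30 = 18*s + x*(27*s + 72) + 48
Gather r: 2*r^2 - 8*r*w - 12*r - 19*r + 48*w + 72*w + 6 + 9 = 2*r^2 + r*(-8*w - 31) + 120*w + 15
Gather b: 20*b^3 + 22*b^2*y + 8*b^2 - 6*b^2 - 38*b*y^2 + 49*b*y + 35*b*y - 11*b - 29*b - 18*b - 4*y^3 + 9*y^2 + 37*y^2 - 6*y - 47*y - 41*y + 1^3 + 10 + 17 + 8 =20*b^3 + b^2*(22*y + 2) + b*(-38*y^2 + 84*y - 58) - 4*y^3 + 46*y^2 - 94*y + 36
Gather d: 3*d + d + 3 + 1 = 4*d + 4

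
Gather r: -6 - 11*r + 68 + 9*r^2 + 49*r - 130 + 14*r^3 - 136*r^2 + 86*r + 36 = 14*r^3 - 127*r^2 + 124*r - 32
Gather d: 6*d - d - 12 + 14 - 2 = 5*d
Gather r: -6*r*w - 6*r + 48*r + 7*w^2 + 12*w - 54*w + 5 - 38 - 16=r*(42 - 6*w) + 7*w^2 - 42*w - 49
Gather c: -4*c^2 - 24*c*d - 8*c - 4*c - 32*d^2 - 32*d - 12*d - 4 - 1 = -4*c^2 + c*(-24*d - 12) - 32*d^2 - 44*d - 5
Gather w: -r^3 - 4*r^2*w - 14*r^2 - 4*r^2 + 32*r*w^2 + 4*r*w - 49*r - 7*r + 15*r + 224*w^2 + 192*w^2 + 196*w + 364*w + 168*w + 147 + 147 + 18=-r^3 - 18*r^2 - 41*r + w^2*(32*r + 416) + w*(-4*r^2 + 4*r + 728) + 312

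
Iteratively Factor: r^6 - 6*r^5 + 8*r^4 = (r - 4)*(r^5 - 2*r^4) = (r - 4)*(r - 2)*(r^4) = r*(r - 4)*(r - 2)*(r^3) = r^2*(r - 4)*(r - 2)*(r^2) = r^3*(r - 4)*(r - 2)*(r)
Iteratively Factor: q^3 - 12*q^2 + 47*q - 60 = (q - 4)*(q^2 - 8*q + 15) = (q - 4)*(q - 3)*(q - 5)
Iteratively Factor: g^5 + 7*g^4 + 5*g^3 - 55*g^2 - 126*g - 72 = (g + 1)*(g^4 + 6*g^3 - g^2 - 54*g - 72) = (g + 1)*(g + 2)*(g^3 + 4*g^2 - 9*g - 36) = (g - 3)*(g + 1)*(g + 2)*(g^2 + 7*g + 12) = (g - 3)*(g + 1)*(g + 2)*(g + 4)*(g + 3)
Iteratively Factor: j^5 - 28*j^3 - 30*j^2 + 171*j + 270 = (j + 3)*(j^4 - 3*j^3 - 19*j^2 + 27*j + 90) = (j + 3)^2*(j^3 - 6*j^2 - j + 30) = (j - 5)*(j + 3)^2*(j^2 - j - 6) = (j - 5)*(j + 2)*(j + 3)^2*(j - 3)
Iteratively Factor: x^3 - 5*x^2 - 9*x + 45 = (x - 3)*(x^2 - 2*x - 15) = (x - 3)*(x + 3)*(x - 5)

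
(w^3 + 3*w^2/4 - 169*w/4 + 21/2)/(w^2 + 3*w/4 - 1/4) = (w^2 + w - 42)/(w + 1)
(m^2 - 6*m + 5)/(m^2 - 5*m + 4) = (m - 5)/(m - 4)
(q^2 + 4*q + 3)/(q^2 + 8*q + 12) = (q^2 + 4*q + 3)/(q^2 + 8*q + 12)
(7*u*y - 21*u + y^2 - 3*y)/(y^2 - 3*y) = (7*u + y)/y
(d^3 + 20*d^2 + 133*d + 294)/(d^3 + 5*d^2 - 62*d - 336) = (d + 7)/(d - 8)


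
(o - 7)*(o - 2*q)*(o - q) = o^3 - 3*o^2*q - 7*o^2 + 2*o*q^2 + 21*o*q - 14*q^2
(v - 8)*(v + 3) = v^2 - 5*v - 24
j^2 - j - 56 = (j - 8)*(j + 7)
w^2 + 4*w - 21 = (w - 3)*(w + 7)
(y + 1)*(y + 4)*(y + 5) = y^3 + 10*y^2 + 29*y + 20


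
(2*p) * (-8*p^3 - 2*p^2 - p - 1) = -16*p^4 - 4*p^3 - 2*p^2 - 2*p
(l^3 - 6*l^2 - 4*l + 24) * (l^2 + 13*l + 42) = l^5 + 7*l^4 - 40*l^3 - 280*l^2 + 144*l + 1008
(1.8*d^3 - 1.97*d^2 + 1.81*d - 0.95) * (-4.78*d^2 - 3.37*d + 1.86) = -8.604*d^5 + 3.3506*d^4 + 1.3351*d^3 - 5.2229*d^2 + 6.5681*d - 1.767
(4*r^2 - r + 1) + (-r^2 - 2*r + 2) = 3*r^2 - 3*r + 3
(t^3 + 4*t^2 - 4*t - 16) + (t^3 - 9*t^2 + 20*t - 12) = 2*t^3 - 5*t^2 + 16*t - 28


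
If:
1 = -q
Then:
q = -1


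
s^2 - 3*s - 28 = (s - 7)*(s + 4)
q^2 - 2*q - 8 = (q - 4)*(q + 2)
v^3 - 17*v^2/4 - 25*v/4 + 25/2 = (v - 5)*(v - 5/4)*(v + 2)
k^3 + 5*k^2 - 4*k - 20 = (k - 2)*(k + 2)*(k + 5)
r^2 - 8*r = r*(r - 8)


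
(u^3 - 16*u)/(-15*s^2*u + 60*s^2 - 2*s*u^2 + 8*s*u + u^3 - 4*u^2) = u*(-u - 4)/(15*s^2 + 2*s*u - u^2)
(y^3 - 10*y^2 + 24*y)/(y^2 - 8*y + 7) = y*(y^2 - 10*y + 24)/(y^2 - 8*y + 7)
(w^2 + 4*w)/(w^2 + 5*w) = (w + 4)/(w + 5)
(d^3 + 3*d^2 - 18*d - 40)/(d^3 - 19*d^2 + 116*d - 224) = (d^2 + 7*d + 10)/(d^2 - 15*d + 56)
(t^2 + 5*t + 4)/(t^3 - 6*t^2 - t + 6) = (t + 4)/(t^2 - 7*t + 6)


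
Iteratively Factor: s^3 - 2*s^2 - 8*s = (s)*(s^2 - 2*s - 8) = s*(s + 2)*(s - 4)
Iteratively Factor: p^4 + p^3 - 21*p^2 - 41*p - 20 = (p + 1)*(p^3 - 21*p - 20) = (p + 1)*(p + 4)*(p^2 - 4*p - 5) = (p - 5)*(p + 1)*(p + 4)*(p + 1)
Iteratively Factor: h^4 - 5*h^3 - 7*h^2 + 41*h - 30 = (h - 5)*(h^3 - 7*h + 6) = (h - 5)*(h - 2)*(h^2 + 2*h - 3) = (h - 5)*(h - 2)*(h + 3)*(h - 1)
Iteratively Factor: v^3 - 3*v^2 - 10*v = (v + 2)*(v^2 - 5*v) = (v - 5)*(v + 2)*(v)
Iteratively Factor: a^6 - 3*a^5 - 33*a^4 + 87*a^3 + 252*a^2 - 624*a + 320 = (a + 4)*(a^5 - 7*a^4 - 5*a^3 + 107*a^2 - 176*a + 80) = (a - 5)*(a + 4)*(a^4 - 2*a^3 - 15*a^2 + 32*a - 16) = (a - 5)*(a + 4)^2*(a^3 - 6*a^2 + 9*a - 4) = (a - 5)*(a - 1)*(a + 4)^2*(a^2 - 5*a + 4) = (a - 5)*(a - 1)^2*(a + 4)^2*(a - 4)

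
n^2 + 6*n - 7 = (n - 1)*(n + 7)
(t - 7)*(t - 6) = t^2 - 13*t + 42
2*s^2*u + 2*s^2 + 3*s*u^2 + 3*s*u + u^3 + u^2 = (s + u)*(2*s + u)*(u + 1)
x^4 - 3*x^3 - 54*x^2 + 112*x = x*(x - 8)*(x - 2)*(x + 7)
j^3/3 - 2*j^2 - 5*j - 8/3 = (j/3 + 1/3)*(j - 8)*(j + 1)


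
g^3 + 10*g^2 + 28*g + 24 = (g + 2)^2*(g + 6)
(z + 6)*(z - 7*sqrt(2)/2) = z^2 - 7*sqrt(2)*z/2 + 6*z - 21*sqrt(2)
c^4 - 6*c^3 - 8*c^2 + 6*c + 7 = (c - 7)*(c - 1)*(c + 1)^2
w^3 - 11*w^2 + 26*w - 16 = (w - 8)*(w - 2)*(w - 1)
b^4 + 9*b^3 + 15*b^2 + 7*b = b*(b + 1)^2*(b + 7)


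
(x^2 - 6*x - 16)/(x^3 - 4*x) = (x - 8)/(x*(x - 2))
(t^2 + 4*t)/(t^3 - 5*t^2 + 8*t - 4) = t*(t + 4)/(t^3 - 5*t^2 + 8*t - 4)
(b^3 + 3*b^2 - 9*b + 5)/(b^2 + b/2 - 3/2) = 2*(b^2 + 4*b - 5)/(2*b + 3)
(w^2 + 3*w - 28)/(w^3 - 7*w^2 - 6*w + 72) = (w + 7)/(w^2 - 3*w - 18)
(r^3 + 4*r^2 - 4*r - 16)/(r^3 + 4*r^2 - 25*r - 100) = (r^2 - 4)/(r^2 - 25)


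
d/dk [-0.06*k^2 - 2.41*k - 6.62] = -0.12*k - 2.41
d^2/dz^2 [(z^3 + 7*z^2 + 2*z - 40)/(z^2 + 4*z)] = -20/z^3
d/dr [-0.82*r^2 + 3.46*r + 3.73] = 3.46 - 1.64*r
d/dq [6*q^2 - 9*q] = 12*q - 9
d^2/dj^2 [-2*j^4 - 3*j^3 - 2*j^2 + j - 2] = -24*j^2 - 18*j - 4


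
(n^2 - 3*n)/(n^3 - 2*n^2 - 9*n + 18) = n/(n^2 + n - 6)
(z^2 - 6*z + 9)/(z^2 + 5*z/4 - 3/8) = 8*(z^2 - 6*z + 9)/(8*z^2 + 10*z - 3)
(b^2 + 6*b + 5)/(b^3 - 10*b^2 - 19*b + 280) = (b + 1)/(b^2 - 15*b + 56)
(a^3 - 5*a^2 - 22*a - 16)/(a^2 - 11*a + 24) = (a^2 + 3*a + 2)/(a - 3)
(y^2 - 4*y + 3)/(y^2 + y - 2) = (y - 3)/(y + 2)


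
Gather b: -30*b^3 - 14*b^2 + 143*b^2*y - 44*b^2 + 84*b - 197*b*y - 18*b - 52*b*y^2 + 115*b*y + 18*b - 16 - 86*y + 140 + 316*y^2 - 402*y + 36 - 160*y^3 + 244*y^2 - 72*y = -30*b^3 + b^2*(143*y - 58) + b*(-52*y^2 - 82*y + 84) - 160*y^3 + 560*y^2 - 560*y + 160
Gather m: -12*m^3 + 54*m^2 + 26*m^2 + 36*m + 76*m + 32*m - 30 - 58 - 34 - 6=-12*m^3 + 80*m^2 + 144*m - 128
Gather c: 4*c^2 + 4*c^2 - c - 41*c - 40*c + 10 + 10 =8*c^2 - 82*c + 20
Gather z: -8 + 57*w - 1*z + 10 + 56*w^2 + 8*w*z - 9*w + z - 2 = 56*w^2 + 8*w*z + 48*w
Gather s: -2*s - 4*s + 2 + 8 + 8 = 18 - 6*s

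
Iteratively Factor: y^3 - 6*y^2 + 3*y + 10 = (y - 5)*(y^2 - y - 2) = (y - 5)*(y + 1)*(y - 2)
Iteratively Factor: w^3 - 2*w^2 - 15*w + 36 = (w - 3)*(w^2 + w - 12) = (w - 3)^2*(w + 4)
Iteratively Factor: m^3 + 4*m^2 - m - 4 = (m - 1)*(m^2 + 5*m + 4) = (m - 1)*(m + 4)*(m + 1)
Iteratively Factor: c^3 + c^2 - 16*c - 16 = (c - 4)*(c^2 + 5*c + 4) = (c - 4)*(c + 1)*(c + 4)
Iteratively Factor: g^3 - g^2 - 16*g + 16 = (g - 1)*(g^2 - 16) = (g - 1)*(g + 4)*(g - 4)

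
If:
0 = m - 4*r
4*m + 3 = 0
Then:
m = -3/4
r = -3/16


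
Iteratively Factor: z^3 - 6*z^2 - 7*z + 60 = (z - 4)*(z^2 - 2*z - 15) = (z - 4)*(z + 3)*(z - 5)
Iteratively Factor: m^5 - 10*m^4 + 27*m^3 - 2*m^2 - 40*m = (m - 4)*(m^4 - 6*m^3 + 3*m^2 + 10*m) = (m - 5)*(m - 4)*(m^3 - m^2 - 2*m) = (m - 5)*(m - 4)*(m + 1)*(m^2 - 2*m) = m*(m - 5)*(m - 4)*(m + 1)*(m - 2)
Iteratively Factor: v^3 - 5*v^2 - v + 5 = (v - 1)*(v^2 - 4*v - 5) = (v - 5)*(v - 1)*(v + 1)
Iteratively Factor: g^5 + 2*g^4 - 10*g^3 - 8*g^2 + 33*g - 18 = (g - 1)*(g^4 + 3*g^3 - 7*g^2 - 15*g + 18) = (g - 1)*(g + 3)*(g^3 - 7*g + 6) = (g - 2)*(g - 1)*(g + 3)*(g^2 + 2*g - 3) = (g - 2)*(g - 1)^2*(g + 3)*(g + 3)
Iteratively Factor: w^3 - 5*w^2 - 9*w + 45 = (w - 5)*(w^2 - 9) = (w - 5)*(w + 3)*(w - 3)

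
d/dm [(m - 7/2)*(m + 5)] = 2*m + 3/2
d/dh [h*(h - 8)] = 2*h - 8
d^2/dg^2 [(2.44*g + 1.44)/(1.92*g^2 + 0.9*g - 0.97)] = ((2.44*g + 1.44)*(3.84*g + 0.9)*(7.68*g + 1.8) - (28.1088*g + 9.9216)*(1.92*g^2 + 0.9*g - 0.97))/(1.92*g^2 + 0.9*g - 0.97)^3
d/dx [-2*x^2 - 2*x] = -4*x - 2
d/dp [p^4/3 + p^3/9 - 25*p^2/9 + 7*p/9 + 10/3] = 4*p^3/3 + p^2/3 - 50*p/9 + 7/9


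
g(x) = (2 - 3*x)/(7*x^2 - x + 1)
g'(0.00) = -1.00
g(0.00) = 2.00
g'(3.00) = 0.03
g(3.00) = -0.11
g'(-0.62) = 1.31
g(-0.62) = 0.90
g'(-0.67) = 1.17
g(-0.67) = 0.83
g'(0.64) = -0.99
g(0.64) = 0.02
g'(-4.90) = 0.02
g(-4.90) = 0.10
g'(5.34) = 0.01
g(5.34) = -0.07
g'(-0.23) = 2.56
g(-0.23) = 1.68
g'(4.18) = 0.02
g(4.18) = -0.09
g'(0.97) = -0.19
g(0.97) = -0.14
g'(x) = (1 - 14*x)*(2 - 3*x)/(7*x^2 - x + 1)^2 - 3/(7*x^2 - x + 1) = (-21*x^2 + 3*x + (3*x - 2)*(14*x - 1) - 3)/(7*x^2 - x + 1)^2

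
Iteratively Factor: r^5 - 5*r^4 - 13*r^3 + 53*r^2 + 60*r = (r + 1)*(r^4 - 6*r^3 - 7*r^2 + 60*r) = (r - 4)*(r + 1)*(r^3 - 2*r^2 - 15*r) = (r - 5)*(r - 4)*(r + 1)*(r^2 + 3*r) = (r - 5)*(r - 4)*(r + 1)*(r + 3)*(r)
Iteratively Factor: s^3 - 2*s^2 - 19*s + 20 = (s + 4)*(s^2 - 6*s + 5) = (s - 1)*(s + 4)*(s - 5)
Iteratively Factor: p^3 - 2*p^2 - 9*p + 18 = (p - 2)*(p^2 - 9) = (p - 3)*(p - 2)*(p + 3)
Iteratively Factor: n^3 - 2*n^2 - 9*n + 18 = (n - 2)*(n^2 - 9) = (n - 2)*(n + 3)*(n - 3)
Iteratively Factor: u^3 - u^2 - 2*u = (u - 2)*(u^2 + u) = u*(u - 2)*(u + 1)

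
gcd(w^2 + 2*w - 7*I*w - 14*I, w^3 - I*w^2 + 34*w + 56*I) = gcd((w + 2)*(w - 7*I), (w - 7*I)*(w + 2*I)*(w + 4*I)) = w - 7*I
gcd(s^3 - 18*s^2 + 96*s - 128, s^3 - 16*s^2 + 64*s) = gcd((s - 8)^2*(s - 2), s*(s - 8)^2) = s^2 - 16*s + 64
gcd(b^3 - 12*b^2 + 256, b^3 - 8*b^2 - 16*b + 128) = b^2 - 4*b - 32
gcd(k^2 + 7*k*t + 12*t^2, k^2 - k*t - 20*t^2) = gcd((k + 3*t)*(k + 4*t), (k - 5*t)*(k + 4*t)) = k + 4*t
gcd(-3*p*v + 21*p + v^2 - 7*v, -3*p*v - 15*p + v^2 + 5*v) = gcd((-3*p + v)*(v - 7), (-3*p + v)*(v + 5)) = 3*p - v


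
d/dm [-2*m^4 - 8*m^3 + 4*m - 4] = -8*m^3 - 24*m^2 + 4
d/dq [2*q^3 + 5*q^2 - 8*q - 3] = 6*q^2 + 10*q - 8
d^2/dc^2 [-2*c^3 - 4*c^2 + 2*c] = -12*c - 8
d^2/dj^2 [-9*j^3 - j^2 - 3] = -54*j - 2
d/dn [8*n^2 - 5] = 16*n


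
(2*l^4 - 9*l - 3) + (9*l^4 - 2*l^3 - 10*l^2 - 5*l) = 11*l^4 - 2*l^3 - 10*l^2 - 14*l - 3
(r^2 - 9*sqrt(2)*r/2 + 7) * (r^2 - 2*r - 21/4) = r^4 - 9*sqrt(2)*r^3/2 - 2*r^3 + 7*r^2/4 + 9*sqrt(2)*r^2 - 14*r + 189*sqrt(2)*r/8 - 147/4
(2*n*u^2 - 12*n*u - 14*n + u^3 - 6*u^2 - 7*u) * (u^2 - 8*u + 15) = 2*n*u^4 - 28*n*u^3 + 112*n*u^2 - 68*n*u - 210*n + u^5 - 14*u^4 + 56*u^3 - 34*u^2 - 105*u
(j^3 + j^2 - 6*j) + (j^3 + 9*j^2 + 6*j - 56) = 2*j^3 + 10*j^2 - 56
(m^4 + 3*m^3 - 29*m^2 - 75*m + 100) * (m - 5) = m^5 - 2*m^4 - 44*m^3 + 70*m^2 + 475*m - 500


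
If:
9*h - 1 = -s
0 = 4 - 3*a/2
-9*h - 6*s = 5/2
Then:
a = 8/3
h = 17/90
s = -7/10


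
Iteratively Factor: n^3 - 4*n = (n - 2)*(n^2 + 2*n) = (n - 2)*(n + 2)*(n)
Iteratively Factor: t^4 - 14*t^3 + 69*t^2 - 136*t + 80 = (t - 4)*(t^3 - 10*t^2 + 29*t - 20) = (t - 4)^2*(t^2 - 6*t + 5) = (t - 5)*(t - 4)^2*(t - 1)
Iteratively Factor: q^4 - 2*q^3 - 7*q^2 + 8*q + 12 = (q + 2)*(q^3 - 4*q^2 + q + 6) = (q + 1)*(q + 2)*(q^2 - 5*q + 6) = (q - 3)*(q + 1)*(q + 2)*(q - 2)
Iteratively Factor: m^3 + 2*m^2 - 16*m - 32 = (m + 4)*(m^2 - 2*m - 8) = (m + 2)*(m + 4)*(m - 4)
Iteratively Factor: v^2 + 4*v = (v)*(v + 4)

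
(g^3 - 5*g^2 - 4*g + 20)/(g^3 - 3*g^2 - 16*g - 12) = (g^2 - 7*g + 10)/(g^2 - 5*g - 6)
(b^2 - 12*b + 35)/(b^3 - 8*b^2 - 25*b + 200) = (b - 7)/(b^2 - 3*b - 40)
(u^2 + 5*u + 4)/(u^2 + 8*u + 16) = (u + 1)/(u + 4)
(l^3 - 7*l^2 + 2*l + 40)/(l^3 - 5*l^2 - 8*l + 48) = (l^2 - 3*l - 10)/(l^2 - l - 12)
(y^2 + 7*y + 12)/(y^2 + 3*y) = (y + 4)/y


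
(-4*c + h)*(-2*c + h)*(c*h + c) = 8*c^3*h + 8*c^3 - 6*c^2*h^2 - 6*c^2*h + c*h^3 + c*h^2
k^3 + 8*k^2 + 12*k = k*(k + 2)*(k + 6)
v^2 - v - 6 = (v - 3)*(v + 2)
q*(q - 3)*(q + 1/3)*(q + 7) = q^4 + 13*q^3/3 - 59*q^2/3 - 7*q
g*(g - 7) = g^2 - 7*g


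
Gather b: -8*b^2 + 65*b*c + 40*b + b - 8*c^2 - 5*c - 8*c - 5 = -8*b^2 + b*(65*c + 41) - 8*c^2 - 13*c - 5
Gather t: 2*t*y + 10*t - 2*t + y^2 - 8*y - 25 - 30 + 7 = t*(2*y + 8) + y^2 - 8*y - 48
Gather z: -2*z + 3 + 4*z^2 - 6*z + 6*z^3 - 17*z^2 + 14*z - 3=6*z^3 - 13*z^2 + 6*z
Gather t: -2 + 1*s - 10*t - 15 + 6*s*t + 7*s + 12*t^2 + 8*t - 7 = 8*s + 12*t^2 + t*(6*s - 2) - 24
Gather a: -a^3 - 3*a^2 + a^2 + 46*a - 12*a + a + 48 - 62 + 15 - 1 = -a^3 - 2*a^2 + 35*a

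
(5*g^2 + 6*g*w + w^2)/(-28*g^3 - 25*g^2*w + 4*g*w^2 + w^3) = (5*g + w)/(-28*g^2 + 3*g*w + w^2)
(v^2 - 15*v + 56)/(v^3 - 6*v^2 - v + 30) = (v^2 - 15*v + 56)/(v^3 - 6*v^2 - v + 30)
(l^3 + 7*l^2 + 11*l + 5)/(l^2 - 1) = (l^2 + 6*l + 5)/(l - 1)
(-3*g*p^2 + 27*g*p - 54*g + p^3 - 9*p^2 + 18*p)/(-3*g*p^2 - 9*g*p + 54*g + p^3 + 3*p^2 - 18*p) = (p - 6)/(p + 6)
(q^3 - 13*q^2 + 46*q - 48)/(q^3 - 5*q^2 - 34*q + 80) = (q - 3)/(q + 5)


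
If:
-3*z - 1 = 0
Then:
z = -1/3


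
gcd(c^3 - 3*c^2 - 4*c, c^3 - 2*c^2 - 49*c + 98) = 1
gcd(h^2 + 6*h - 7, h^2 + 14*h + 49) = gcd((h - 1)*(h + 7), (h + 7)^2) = h + 7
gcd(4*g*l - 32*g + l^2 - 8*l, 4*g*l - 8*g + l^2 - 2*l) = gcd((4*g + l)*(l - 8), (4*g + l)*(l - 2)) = 4*g + l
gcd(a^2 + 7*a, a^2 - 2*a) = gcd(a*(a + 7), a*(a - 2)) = a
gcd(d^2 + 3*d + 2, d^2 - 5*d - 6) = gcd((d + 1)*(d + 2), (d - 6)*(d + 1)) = d + 1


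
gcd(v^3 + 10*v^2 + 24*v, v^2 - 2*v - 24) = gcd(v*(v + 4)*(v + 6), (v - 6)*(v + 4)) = v + 4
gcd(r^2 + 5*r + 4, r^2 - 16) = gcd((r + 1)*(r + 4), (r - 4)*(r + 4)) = r + 4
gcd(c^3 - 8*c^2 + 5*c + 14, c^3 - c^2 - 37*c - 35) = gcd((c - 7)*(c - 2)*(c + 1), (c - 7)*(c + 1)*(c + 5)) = c^2 - 6*c - 7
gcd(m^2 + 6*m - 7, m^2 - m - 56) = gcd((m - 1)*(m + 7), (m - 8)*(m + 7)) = m + 7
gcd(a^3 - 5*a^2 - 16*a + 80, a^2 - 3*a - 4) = a - 4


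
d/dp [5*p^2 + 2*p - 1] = 10*p + 2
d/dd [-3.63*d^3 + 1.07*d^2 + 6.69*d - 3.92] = -10.89*d^2 + 2.14*d + 6.69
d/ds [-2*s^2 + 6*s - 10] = 6 - 4*s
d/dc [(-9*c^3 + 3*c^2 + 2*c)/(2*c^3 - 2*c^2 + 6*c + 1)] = (12*c^4 - 116*c^3 - 5*c^2 + 6*c + 2)/(4*c^6 - 8*c^5 + 28*c^4 - 20*c^3 + 32*c^2 + 12*c + 1)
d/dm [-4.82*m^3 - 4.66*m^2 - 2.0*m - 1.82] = -14.46*m^2 - 9.32*m - 2.0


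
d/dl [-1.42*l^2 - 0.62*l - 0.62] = -2.84*l - 0.62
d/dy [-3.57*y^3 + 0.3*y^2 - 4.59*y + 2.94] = -10.71*y^2 + 0.6*y - 4.59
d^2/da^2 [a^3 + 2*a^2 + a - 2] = 6*a + 4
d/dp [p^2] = 2*p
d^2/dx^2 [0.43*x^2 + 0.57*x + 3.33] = 0.860000000000000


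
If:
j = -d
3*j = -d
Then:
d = 0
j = 0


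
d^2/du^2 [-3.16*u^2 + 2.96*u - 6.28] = -6.32000000000000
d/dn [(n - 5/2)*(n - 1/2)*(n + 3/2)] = 3*n^2 - 3*n - 13/4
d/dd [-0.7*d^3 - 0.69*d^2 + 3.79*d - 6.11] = -2.1*d^2 - 1.38*d + 3.79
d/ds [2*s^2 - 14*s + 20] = 4*s - 14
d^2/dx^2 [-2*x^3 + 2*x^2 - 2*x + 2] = 4 - 12*x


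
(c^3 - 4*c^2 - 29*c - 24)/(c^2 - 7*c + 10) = (c^3 - 4*c^2 - 29*c - 24)/(c^2 - 7*c + 10)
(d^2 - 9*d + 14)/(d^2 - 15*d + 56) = (d - 2)/(d - 8)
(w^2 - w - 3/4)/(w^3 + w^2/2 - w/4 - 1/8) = 2*(2*w - 3)/(4*w^2 - 1)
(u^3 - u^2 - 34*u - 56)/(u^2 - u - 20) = (u^2 - 5*u - 14)/(u - 5)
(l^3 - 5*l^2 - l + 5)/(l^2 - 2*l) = (l^3 - 5*l^2 - l + 5)/(l*(l - 2))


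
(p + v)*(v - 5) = p*v - 5*p + v^2 - 5*v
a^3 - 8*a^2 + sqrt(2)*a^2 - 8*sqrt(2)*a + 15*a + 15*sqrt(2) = (a - 5)*(a - 3)*(a + sqrt(2))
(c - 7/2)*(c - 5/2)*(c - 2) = c^3 - 8*c^2 + 83*c/4 - 35/2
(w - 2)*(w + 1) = w^2 - w - 2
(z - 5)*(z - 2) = z^2 - 7*z + 10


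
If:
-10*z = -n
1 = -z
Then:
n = -10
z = -1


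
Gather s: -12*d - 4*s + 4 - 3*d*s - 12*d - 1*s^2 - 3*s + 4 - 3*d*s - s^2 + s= -24*d - 2*s^2 + s*(-6*d - 6) + 8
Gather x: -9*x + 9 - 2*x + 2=11 - 11*x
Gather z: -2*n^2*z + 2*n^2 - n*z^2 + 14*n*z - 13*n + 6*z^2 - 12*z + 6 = 2*n^2 - 13*n + z^2*(6 - n) + z*(-2*n^2 + 14*n - 12) + 6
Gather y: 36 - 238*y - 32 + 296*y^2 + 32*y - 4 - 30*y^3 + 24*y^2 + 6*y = -30*y^3 + 320*y^2 - 200*y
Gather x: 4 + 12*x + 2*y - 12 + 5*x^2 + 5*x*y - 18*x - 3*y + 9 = 5*x^2 + x*(5*y - 6) - y + 1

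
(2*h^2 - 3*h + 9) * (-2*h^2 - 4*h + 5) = -4*h^4 - 2*h^3 + 4*h^2 - 51*h + 45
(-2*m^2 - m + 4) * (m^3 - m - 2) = -2*m^5 - m^4 + 6*m^3 + 5*m^2 - 2*m - 8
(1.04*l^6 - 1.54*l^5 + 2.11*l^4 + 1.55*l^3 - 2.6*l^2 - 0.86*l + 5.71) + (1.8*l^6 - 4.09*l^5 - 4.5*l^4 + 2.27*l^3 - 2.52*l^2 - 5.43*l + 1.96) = 2.84*l^6 - 5.63*l^5 - 2.39*l^4 + 3.82*l^3 - 5.12*l^2 - 6.29*l + 7.67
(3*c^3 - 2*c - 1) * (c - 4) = 3*c^4 - 12*c^3 - 2*c^2 + 7*c + 4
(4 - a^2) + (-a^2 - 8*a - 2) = -2*a^2 - 8*a + 2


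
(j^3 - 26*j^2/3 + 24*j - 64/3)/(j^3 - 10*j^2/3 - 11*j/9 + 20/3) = 3*(3*j^3 - 26*j^2 + 72*j - 64)/(9*j^3 - 30*j^2 - 11*j + 60)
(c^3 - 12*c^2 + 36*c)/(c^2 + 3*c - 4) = c*(c^2 - 12*c + 36)/(c^2 + 3*c - 4)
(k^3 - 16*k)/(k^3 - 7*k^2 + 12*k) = (k + 4)/(k - 3)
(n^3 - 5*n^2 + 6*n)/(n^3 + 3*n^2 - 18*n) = (n - 2)/(n + 6)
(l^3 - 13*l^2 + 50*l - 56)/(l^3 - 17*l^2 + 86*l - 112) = (l - 4)/(l - 8)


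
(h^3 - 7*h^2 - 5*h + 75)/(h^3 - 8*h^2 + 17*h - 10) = (h^2 - 2*h - 15)/(h^2 - 3*h + 2)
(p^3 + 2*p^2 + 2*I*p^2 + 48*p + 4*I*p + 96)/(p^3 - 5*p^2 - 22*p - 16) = (p^2 + 2*I*p + 48)/(p^2 - 7*p - 8)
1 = 1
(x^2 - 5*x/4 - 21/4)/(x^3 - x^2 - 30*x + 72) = (x + 7/4)/(x^2 + 2*x - 24)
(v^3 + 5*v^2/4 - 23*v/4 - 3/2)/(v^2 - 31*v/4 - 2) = (v^2 + v - 6)/(v - 8)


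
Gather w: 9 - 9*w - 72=-9*w - 63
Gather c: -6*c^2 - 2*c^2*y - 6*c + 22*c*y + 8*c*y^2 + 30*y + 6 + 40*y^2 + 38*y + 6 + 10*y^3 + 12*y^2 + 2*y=c^2*(-2*y - 6) + c*(8*y^2 + 22*y - 6) + 10*y^3 + 52*y^2 + 70*y + 12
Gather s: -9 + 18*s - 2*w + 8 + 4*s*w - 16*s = s*(4*w + 2) - 2*w - 1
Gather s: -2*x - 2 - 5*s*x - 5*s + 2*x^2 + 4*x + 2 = s*(-5*x - 5) + 2*x^2 + 2*x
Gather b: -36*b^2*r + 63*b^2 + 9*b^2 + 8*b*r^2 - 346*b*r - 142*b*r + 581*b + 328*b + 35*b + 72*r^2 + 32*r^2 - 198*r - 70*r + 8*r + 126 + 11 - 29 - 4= b^2*(72 - 36*r) + b*(8*r^2 - 488*r + 944) + 104*r^2 - 260*r + 104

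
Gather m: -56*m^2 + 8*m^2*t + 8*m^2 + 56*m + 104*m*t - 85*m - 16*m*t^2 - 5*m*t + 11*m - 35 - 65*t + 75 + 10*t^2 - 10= m^2*(8*t - 48) + m*(-16*t^2 + 99*t - 18) + 10*t^2 - 65*t + 30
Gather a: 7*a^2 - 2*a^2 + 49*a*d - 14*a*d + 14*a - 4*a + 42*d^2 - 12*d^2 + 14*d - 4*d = 5*a^2 + a*(35*d + 10) + 30*d^2 + 10*d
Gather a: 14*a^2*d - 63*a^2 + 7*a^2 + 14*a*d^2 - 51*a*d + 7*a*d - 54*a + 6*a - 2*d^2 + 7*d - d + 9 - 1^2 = a^2*(14*d - 56) + a*(14*d^2 - 44*d - 48) - 2*d^2 + 6*d + 8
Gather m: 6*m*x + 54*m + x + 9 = m*(6*x + 54) + x + 9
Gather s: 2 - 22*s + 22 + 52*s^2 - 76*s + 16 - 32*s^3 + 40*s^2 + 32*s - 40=-32*s^3 + 92*s^2 - 66*s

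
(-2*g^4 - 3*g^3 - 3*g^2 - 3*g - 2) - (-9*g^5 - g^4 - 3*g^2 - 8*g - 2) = 9*g^5 - g^4 - 3*g^3 + 5*g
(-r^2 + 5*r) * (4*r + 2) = -4*r^3 + 18*r^2 + 10*r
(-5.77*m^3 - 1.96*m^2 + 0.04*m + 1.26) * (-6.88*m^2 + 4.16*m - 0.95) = 39.6976*m^5 - 10.5184*m^4 - 2.9473*m^3 - 6.6404*m^2 + 5.2036*m - 1.197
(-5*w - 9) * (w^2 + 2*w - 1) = -5*w^3 - 19*w^2 - 13*w + 9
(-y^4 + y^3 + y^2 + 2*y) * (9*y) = -9*y^5 + 9*y^4 + 9*y^3 + 18*y^2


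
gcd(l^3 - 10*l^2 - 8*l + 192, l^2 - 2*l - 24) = l^2 - 2*l - 24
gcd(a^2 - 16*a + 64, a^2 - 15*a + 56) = a - 8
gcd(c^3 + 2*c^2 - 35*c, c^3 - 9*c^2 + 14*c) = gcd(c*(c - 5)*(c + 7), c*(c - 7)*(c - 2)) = c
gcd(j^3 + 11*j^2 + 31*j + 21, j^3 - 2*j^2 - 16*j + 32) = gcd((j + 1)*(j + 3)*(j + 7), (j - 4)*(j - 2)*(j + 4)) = 1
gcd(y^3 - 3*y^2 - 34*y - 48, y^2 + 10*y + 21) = y + 3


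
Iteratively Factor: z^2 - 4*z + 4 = (z - 2)*(z - 2)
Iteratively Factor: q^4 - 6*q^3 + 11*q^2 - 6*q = (q - 2)*(q^3 - 4*q^2 + 3*q) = q*(q - 2)*(q^2 - 4*q + 3) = q*(q - 3)*(q - 2)*(q - 1)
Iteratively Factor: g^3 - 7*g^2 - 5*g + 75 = (g - 5)*(g^2 - 2*g - 15) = (g - 5)^2*(g + 3)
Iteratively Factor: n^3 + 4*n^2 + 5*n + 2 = (n + 1)*(n^2 + 3*n + 2) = (n + 1)*(n + 2)*(n + 1)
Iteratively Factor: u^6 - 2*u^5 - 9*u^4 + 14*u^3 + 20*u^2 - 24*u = (u - 1)*(u^5 - u^4 - 10*u^3 + 4*u^2 + 24*u) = u*(u - 1)*(u^4 - u^3 - 10*u^2 + 4*u + 24) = u*(u - 2)*(u - 1)*(u^3 + u^2 - 8*u - 12) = u*(u - 2)*(u - 1)*(u + 2)*(u^2 - u - 6) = u*(u - 2)*(u - 1)*(u + 2)^2*(u - 3)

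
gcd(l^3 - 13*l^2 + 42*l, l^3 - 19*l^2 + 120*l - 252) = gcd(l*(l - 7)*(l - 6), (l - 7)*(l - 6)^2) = l^2 - 13*l + 42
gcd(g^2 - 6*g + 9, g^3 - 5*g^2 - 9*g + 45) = g - 3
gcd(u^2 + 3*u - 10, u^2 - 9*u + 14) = u - 2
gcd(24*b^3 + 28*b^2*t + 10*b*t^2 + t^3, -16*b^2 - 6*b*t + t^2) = 2*b + t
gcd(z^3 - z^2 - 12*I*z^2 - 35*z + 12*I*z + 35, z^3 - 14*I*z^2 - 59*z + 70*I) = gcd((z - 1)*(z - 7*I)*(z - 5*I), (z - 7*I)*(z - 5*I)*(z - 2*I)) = z^2 - 12*I*z - 35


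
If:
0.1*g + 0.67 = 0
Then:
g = -6.70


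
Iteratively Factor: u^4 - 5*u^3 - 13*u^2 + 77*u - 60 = (u + 4)*(u^3 - 9*u^2 + 23*u - 15) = (u - 1)*(u + 4)*(u^2 - 8*u + 15) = (u - 5)*(u - 1)*(u + 4)*(u - 3)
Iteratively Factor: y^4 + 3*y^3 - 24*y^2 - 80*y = (y - 5)*(y^3 + 8*y^2 + 16*y) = (y - 5)*(y + 4)*(y^2 + 4*y) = y*(y - 5)*(y + 4)*(y + 4)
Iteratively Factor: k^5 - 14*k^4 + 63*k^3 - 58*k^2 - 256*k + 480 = (k - 3)*(k^4 - 11*k^3 + 30*k^2 + 32*k - 160) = (k - 4)*(k - 3)*(k^3 - 7*k^2 + 2*k + 40) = (k - 5)*(k - 4)*(k - 3)*(k^2 - 2*k - 8) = (k - 5)*(k - 4)^2*(k - 3)*(k + 2)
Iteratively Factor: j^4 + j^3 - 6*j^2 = (j + 3)*(j^3 - 2*j^2) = j*(j + 3)*(j^2 - 2*j) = j^2*(j + 3)*(j - 2)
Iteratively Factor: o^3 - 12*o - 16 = (o - 4)*(o^2 + 4*o + 4) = (o - 4)*(o + 2)*(o + 2)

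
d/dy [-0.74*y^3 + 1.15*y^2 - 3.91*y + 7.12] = -2.22*y^2 + 2.3*y - 3.91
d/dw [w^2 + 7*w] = 2*w + 7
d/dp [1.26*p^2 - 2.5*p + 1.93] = 2.52*p - 2.5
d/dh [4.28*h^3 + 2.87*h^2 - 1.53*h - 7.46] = 12.84*h^2 + 5.74*h - 1.53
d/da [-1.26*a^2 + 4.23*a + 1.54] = 4.23 - 2.52*a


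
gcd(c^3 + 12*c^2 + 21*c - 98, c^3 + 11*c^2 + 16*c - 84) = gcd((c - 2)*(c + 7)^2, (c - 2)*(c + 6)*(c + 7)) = c^2 + 5*c - 14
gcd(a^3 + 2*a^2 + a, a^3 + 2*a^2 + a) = a^3 + 2*a^2 + a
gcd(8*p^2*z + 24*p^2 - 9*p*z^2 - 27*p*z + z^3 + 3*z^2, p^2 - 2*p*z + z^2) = -p + z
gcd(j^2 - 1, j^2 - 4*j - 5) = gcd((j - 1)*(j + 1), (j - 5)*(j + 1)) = j + 1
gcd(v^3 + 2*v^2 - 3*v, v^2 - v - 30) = 1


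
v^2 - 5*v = v*(v - 5)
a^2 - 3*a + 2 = (a - 2)*(a - 1)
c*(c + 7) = c^2 + 7*c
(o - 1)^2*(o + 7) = o^3 + 5*o^2 - 13*o + 7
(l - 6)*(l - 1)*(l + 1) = l^3 - 6*l^2 - l + 6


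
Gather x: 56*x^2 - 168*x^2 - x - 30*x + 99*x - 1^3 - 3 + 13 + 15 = -112*x^2 + 68*x + 24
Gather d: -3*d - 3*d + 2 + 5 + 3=10 - 6*d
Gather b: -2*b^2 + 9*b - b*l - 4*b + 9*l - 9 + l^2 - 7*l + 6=-2*b^2 + b*(5 - l) + l^2 + 2*l - 3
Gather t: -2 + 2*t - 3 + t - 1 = 3*t - 6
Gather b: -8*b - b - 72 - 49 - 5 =-9*b - 126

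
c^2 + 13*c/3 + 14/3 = (c + 2)*(c + 7/3)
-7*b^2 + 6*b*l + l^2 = (-b + l)*(7*b + l)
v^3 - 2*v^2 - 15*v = v*(v - 5)*(v + 3)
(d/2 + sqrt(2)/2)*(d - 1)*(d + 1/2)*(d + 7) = d^4/2 + sqrt(2)*d^3/2 + 13*d^3/4 - 2*d^2 + 13*sqrt(2)*d^2/4 - 2*sqrt(2)*d - 7*d/4 - 7*sqrt(2)/4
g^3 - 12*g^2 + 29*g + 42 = (g - 7)*(g - 6)*(g + 1)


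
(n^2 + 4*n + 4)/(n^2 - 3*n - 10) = (n + 2)/(n - 5)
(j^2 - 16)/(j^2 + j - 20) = (j + 4)/(j + 5)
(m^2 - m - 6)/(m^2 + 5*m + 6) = (m - 3)/(m + 3)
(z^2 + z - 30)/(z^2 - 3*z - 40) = (-z^2 - z + 30)/(-z^2 + 3*z + 40)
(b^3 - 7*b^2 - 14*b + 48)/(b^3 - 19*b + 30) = (b^2 - 5*b - 24)/(b^2 + 2*b - 15)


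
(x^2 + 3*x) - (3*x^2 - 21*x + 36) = -2*x^2 + 24*x - 36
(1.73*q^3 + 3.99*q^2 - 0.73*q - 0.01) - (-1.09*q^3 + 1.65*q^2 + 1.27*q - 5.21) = 2.82*q^3 + 2.34*q^2 - 2.0*q + 5.2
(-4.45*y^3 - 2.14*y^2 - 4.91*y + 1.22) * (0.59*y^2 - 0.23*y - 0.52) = -2.6255*y^5 - 0.2391*y^4 - 0.0906999999999999*y^3 + 2.9619*y^2 + 2.2726*y - 0.6344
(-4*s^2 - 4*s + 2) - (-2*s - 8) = -4*s^2 - 2*s + 10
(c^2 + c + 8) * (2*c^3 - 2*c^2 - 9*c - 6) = 2*c^5 + 5*c^3 - 31*c^2 - 78*c - 48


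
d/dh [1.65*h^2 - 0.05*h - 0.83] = 3.3*h - 0.05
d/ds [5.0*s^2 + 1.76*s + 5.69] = 10.0*s + 1.76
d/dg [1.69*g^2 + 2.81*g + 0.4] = 3.38*g + 2.81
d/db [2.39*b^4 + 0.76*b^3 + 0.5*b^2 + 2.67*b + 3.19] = 9.56*b^3 + 2.28*b^2 + 1.0*b + 2.67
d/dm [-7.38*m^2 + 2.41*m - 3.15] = 2.41 - 14.76*m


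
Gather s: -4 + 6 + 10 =12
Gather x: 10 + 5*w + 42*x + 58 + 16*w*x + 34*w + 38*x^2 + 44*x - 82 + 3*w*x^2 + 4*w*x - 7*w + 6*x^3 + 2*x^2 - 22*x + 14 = 32*w + 6*x^3 + x^2*(3*w + 40) + x*(20*w + 64)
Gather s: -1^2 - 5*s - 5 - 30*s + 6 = -35*s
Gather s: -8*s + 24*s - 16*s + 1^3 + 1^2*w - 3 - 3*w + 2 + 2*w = 0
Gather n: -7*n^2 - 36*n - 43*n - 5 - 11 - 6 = -7*n^2 - 79*n - 22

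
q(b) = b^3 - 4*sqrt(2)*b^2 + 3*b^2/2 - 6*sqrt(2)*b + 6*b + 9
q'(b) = 3*b^2 - 8*sqrt(2)*b + 3*b - 6*sqrt(2) + 6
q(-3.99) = -110.78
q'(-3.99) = 78.45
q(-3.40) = -69.91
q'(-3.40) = 60.46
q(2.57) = -7.87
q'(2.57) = -4.04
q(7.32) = 160.30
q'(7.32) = 97.41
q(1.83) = -3.34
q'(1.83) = -7.65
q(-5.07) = -215.57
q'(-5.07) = 116.78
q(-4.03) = -113.95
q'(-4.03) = 79.74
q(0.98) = 3.51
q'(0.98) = -7.75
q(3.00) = -8.87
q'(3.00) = -0.43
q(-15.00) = -4264.01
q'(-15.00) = 797.22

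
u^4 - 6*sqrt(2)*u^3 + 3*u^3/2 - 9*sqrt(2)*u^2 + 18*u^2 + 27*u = u*(u + 3/2)*(u - 3*sqrt(2))^2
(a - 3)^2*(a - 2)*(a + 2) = a^4 - 6*a^3 + 5*a^2 + 24*a - 36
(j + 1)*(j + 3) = j^2 + 4*j + 3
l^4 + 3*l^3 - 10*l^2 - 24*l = l*(l - 3)*(l + 2)*(l + 4)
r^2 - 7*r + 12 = (r - 4)*(r - 3)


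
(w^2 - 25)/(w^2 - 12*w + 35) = (w + 5)/(w - 7)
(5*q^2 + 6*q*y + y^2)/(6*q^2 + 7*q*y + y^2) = (5*q + y)/(6*q + y)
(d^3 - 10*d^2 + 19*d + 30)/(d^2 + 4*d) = (d^3 - 10*d^2 + 19*d + 30)/(d*(d + 4))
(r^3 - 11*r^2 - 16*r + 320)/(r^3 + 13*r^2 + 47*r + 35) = (r^2 - 16*r + 64)/(r^2 + 8*r + 7)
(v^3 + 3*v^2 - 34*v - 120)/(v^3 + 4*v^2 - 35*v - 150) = (v + 4)/(v + 5)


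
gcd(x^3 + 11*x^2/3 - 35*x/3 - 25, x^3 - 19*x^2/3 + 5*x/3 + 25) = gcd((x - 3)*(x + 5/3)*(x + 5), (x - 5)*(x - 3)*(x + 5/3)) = x^2 - 4*x/3 - 5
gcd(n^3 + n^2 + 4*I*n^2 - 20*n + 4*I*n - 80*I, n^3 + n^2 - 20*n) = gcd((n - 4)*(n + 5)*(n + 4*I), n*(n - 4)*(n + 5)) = n^2 + n - 20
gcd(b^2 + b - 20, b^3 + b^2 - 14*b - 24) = b - 4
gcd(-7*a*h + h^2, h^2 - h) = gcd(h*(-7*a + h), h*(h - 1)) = h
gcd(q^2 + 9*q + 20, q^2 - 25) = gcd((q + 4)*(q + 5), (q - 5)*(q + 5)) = q + 5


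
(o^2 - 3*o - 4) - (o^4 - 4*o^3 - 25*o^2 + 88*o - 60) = -o^4 + 4*o^3 + 26*o^2 - 91*o + 56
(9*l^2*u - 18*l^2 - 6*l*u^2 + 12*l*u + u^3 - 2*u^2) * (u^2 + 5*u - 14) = 9*l^2*u^3 + 27*l^2*u^2 - 216*l^2*u + 252*l^2 - 6*l*u^4 - 18*l*u^3 + 144*l*u^2 - 168*l*u + u^5 + 3*u^4 - 24*u^3 + 28*u^2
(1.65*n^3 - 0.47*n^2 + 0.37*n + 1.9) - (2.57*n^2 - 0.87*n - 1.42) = 1.65*n^3 - 3.04*n^2 + 1.24*n + 3.32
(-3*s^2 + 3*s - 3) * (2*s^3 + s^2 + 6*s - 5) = -6*s^5 + 3*s^4 - 21*s^3 + 30*s^2 - 33*s + 15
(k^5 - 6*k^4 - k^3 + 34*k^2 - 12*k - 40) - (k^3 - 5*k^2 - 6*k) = k^5 - 6*k^4 - 2*k^3 + 39*k^2 - 6*k - 40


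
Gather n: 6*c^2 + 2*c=6*c^2 + 2*c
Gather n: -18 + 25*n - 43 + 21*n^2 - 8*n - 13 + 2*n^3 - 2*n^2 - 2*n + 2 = 2*n^3 + 19*n^2 + 15*n - 72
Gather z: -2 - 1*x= -x - 2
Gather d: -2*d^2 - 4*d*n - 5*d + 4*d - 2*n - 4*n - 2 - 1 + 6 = -2*d^2 + d*(-4*n - 1) - 6*n + 3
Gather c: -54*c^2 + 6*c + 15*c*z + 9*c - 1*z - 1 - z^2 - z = -54*c^2 + c*(15*z + 15) - z^2 - 2*z - 1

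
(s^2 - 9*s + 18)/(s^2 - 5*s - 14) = (-s^2 + 9*s - 18)/(-s^2 + 5*s + 14)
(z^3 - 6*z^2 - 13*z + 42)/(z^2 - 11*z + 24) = (z^3 - 6*z^2 - 13*z + 42)/(z^2 - 11*z + 24)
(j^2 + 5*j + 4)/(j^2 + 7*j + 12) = (j + 1)/(j + 3)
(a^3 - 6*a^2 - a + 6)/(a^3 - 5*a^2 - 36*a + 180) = (a^2 - 1)/(a^2 + a - 30)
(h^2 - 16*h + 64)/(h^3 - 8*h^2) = (h - 8)/h^2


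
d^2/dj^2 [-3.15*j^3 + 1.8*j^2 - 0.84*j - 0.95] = 3.6 - 18.9*j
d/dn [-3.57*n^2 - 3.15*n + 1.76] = -7.14*n - 3.15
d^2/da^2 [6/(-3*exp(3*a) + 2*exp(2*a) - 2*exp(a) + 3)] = 6*(-2*(9*exp(2*a) - 4*exp(a) + 2)^2*exp(a) + (27*exp(2*a) - 8*exp(a) + 2)*(3*exp(3*a) - 2*exp(2*a) + 2*exp(a) - 3))*exp(a)/(3*exp(3*a) - 2*exp(2*a) + 2*exp(a) - 3)^3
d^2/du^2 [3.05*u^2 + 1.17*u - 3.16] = 6.10000000000000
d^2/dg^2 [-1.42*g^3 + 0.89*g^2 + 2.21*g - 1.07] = 1.78 - 8.52*g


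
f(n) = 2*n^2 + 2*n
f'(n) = 4*n + 2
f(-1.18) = 0.42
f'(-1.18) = -2.72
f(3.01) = 24.14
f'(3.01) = 14.04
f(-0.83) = -0.28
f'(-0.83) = -1.32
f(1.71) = 9.27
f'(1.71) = 8.84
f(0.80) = 2.88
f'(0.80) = 5.20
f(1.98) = 11.80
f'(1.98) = 9.92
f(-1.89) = 3.36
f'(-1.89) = -5.56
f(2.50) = 17.50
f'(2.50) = 12.00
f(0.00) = 0.00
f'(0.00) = 2.00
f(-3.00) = 12.00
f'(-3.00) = -10.00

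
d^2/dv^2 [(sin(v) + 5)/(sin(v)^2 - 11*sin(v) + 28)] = (-sin(v)^5 - 31*sin(v)^4 + 335*sin(v)^3 - 323*sin(v)^2 - 2822*sin(v) + 1546)/(sin(v)^2 - 11*sin(v) + 28)^3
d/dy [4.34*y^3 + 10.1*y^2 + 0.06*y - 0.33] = 13.02*y^2 + 20.2*y + 0.06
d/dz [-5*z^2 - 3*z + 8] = -10*z - 3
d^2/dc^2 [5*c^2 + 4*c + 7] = 10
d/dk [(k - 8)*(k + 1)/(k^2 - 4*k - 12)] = (3*k^2 - 8*k + 52)/(k^4 - 8*k^3 - 8*k^2 + 96*k + 144)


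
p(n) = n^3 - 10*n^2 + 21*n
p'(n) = 3*n^2 - 20*n + 21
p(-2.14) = -100.54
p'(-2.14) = 77.54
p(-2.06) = -94.44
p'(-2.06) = 74.93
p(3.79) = -9.61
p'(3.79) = -11.71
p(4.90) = -19.55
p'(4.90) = -4.97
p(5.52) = -20.59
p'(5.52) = 2.01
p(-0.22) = -5.11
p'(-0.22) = 25.55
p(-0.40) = -10.06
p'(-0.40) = 29.48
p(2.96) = 0.48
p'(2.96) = -11.92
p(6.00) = -18.00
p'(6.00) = 9.00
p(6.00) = -18.00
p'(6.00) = 9.00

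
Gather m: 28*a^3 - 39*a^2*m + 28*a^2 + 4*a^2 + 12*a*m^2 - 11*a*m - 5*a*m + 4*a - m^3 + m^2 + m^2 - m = 28*a^3 + 32*a^2 + 4*a - m^3 + m^2*(12*a + 2) + m*(-39*a^2 - 16*a - 1)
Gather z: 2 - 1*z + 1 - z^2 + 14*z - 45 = -z^2 + 13*z - 42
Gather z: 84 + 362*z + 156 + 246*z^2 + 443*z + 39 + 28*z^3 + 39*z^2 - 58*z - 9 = 28*z^3 + 285*z^2 + 747*z + 270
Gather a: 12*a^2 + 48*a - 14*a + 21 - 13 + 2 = 12*a^2 + 34*a + 10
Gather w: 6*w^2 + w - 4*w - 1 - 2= 6*w^2 - 3*w - 3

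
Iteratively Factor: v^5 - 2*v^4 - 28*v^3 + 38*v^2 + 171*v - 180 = (v + 4)*(v^4 - 6*v^3 - 4*v^2 + 54*v - 45) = (v - 5)*(v + 4)*(v^3 - v^2 - 9*v + 9) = (v - 5)*(v + 3)*(v + 4)*(v^2 - 4*v + 3) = (v - 5)*(v - 3)*(v + 3)*(v + 4)*(v - 1)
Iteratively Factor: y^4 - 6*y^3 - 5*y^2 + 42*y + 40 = (y + 2)*(y^3 - 8*y^2 + 11*y + 20) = (y - 4)*(y + 2)*(y^2 - 4*y - 5) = (y - 4)*(y + 1)*(y + 2)*(y - 5)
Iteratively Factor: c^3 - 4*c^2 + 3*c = (c - 1)*(c^2 - 3*c) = (c - 3)*(c - 1)*(c)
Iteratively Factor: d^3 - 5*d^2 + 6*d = (d)*(d^2 - 5*d + 6) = d*(d - 2)*(d - 3)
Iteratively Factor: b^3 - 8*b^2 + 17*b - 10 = (b - 1)*(b^2 - 7*b + 10) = (b - 5)*(b - 1)*(b - 2)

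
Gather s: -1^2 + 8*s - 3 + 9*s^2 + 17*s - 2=9*s^2 + 25*s - 6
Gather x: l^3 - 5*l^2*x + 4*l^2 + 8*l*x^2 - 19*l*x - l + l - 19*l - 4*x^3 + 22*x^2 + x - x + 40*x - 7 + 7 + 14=l^3 + 4*l^2 - 19*l - 4*x^3 + x^2*(8*l + 22) + x*(-5*l^2 - 19*l + 40) + 14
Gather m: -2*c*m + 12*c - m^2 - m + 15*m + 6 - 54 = 12*c - m^2 + m*(14 - 2*c) - 48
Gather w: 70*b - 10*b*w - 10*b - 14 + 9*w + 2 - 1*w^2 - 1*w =60*b - w^2 + w*(8 - 10*b) - 12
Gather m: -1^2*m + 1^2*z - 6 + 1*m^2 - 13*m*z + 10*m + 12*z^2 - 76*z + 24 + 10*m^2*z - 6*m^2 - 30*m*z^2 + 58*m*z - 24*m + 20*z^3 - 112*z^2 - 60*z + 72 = m^2*(10*z - 5) + m*(-30*z^2 + 45*z - 15) + 20*z^3 - 100*z^2 - 135*z + 90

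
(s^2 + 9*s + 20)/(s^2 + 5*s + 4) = (s + 5)/(s + 1)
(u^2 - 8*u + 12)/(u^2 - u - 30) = (u - 2)/(u + 5)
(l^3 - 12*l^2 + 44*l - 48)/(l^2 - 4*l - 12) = (l^2 - 6*l + 8)/(l + 2)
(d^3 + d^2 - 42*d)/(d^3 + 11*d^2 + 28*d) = (d - 6)/(d + 4)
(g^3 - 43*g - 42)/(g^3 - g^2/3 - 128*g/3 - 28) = 3*(g + 1)/(3*g + 2)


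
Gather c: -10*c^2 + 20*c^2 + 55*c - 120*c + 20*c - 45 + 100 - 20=10*c^2 - 45*c + 35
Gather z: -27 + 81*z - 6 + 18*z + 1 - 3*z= 96*z - 32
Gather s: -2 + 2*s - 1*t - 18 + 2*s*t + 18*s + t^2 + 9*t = s*(2*t + 20) + t^2 + 8*t - 20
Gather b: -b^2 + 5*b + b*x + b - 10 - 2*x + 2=-b^2 + b*(x + 6) - 2*x - 8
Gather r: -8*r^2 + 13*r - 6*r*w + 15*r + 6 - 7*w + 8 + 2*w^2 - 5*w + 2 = -8*r^2 + r*(28 - 6*w) + 2*w^2 - 12*w + 16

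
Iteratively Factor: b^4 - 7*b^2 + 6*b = (b - 2)*(b^3 + 2*b^2 - 3*b) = b*(b - 2)*(b^2 + 2*b - 3) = b*(b - 2)*(b - 1)*(b + 3)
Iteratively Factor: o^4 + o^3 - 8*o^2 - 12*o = (o)*(o^3 + o^2 - 8*o - 12) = o*(o + 2)*(o^2 - o - 6) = o*(o - 3)*(o + 2)*(o + 2)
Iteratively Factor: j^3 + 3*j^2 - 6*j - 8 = (j + 1)*(j^2 + 2*j - 8) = (j - 2)*(j + 1)*(j + 4)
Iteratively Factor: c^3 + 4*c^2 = (c + 4)*(c^2) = c*(c + 4)*(c)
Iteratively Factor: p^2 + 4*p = (p + 4)*(p)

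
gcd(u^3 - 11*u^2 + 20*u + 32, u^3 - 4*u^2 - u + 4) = u^2 - 3*u - 4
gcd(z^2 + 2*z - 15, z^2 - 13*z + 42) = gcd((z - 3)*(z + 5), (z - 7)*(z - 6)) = 1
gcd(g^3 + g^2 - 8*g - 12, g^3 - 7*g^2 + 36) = g^2 - g - 6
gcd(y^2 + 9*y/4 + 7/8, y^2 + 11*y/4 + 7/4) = y + 7/4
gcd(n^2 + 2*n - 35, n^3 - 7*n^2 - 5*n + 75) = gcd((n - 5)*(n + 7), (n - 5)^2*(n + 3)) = n - 5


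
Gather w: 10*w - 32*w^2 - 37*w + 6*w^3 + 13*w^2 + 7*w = 6*w^3 - 19*w^2 - 20*w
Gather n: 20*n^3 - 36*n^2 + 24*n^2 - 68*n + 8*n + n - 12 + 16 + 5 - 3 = 20*n^3 - 12*n^2 - 59*n + 6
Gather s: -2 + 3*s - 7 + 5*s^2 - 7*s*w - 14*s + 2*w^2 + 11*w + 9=5*s^2 + s*(-7*w - 11) + 2*w^2 + 11*w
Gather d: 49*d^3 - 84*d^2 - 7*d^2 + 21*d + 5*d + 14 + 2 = 49*d^3 - 91*d^2 + 26*d + 16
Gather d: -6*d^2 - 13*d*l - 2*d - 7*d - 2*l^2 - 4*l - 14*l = -6*d^2 + d*(-13*l - 9) - 2*l^2 - 18*l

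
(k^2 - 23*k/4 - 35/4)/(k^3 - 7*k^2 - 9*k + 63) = (k + 5/4)/(k^2 - 9)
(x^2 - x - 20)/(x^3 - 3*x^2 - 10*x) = (x + 4)/(x*(x + 2))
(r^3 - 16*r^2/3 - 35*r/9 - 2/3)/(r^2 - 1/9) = (3*r^2 - 17*r - 6)/(3*r - 1)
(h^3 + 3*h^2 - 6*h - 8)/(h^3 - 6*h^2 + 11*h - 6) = (h^2 + 5*h + 4)/(h^2 - 4*h + 3)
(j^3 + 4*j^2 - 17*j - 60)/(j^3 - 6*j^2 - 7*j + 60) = (j + 5)/(j - 5)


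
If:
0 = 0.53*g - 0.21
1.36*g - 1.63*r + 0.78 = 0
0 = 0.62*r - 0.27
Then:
No Solution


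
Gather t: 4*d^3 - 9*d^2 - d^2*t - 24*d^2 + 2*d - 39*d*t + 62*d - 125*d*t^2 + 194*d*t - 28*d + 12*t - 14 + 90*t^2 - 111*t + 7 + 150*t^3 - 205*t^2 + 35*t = 4*d^3 - 33*d^2 + 36*d + 150*t^3 + t^2*(-125*d - 115) + t*(-d^2 + 155*d - 64) - 7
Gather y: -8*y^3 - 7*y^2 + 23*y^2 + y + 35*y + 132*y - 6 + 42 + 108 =-8*y^3 + 16*y^2 + 168*y + 144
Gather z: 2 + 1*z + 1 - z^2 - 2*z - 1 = -z^2 - z + 2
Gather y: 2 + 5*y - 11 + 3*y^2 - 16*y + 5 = 3*y^2 - 11*y - 4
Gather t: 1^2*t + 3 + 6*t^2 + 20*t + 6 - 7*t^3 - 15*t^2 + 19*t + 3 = -7*t^3 - 9*t^2 + 40*t + 12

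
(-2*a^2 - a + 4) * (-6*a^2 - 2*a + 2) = 12*a^4 + 10*a^3 - 26*a^2 - 10*a + 8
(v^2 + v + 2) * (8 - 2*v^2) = -2*v^4 - 2*v^3 + 4*v^2 + 8*v + 16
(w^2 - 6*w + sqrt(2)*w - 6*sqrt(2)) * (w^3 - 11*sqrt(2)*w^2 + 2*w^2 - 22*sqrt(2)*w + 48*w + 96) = w^5 - 10*sqrt(2)*w^4 - 4*w^4 + 14*w^3 + 40*sqrt(2)*w^3 - 104*w^2 + 168*sqrt(2)*w^2 - 312*w - 192*sqrt(2)*w - 576*sqrt(2)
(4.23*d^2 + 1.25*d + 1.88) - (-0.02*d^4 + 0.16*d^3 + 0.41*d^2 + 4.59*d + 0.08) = 0.02*d^4 - 0.16*d^3 + 3.82*d^2 - 3.34*d + 1.8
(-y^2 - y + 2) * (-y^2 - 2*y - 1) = y^4 + 3*y^3 + y^2 - 3*y - 2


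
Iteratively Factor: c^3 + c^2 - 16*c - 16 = (c - 4)*(c^2 + 5*c + 4) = (c - 4)*(c + 1)*(c + 4)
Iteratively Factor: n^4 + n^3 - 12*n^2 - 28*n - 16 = (n + 2)*(n^3 - n^2 - 10*n - 8) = (n + 2)^2*(n^2 - 3*n - 4) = (n - 4)*(n + 2)^2*(n + 1)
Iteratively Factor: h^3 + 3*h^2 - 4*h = (h - 1)*(h^2 + 4*h) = (h - 1)*(h + 4)*(h)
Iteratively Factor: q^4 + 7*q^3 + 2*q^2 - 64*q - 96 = (q - 3)*(q^3 + 10*q^2 + 32*q + 32) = (q - 3)*(q + 2)*(q^2 + 8*q + 16) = (q - 3)*(q + 2)*(q + 4)*(q + 4)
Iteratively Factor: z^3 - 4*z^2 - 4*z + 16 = (z - 2)*(z^2 - 2*z - 8) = (z - 2)*(z + 2)*(z - 4)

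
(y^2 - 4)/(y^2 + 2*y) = (y - 2)/y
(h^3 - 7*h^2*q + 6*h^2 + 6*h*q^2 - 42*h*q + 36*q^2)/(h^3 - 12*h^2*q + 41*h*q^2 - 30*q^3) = (-h - 6)/(-h + 5*q)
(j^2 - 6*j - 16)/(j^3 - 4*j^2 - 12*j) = (j - 8)/(j*(j - 6))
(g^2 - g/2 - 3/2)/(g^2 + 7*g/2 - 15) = (2*g^2 - g - 3)/(2*g^2 + 7*g - 30)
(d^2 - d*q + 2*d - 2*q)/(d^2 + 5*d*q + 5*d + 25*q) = (d^2 - d*q + 2*d - 2*q)/(d^2 + 5*d*q + 5*d + 25*q)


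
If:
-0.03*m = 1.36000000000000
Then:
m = -45.33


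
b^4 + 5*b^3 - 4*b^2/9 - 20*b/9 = b*(b - 2/3)*(b + 2/3)*(b + 5)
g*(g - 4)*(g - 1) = g^3 - 5*g^2 + 4*g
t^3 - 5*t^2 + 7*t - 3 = (t - 3)*(t - 1)^2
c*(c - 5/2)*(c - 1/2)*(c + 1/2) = c^4 - 5*c^3/2 - c^2/4 + 5*c/8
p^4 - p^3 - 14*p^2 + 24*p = p*(p - 3)*(p - 2)*(p + 4)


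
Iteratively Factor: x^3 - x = (x)*(x^2 - 1) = x*(x + 1)*(x - 1)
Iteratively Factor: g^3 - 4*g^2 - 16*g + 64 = (g - 4)*(g^2 - 16) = (g - 4)^2*(g + 4)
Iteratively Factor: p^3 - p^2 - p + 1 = (p + 1)*(p^2 - 2*p + 1) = (p - 1)*(p + 1)*(p - 1)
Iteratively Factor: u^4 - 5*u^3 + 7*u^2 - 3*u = (u - 1)*(u^3 - 4*u^2 + 3*u) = (u - 3)*(u - 1)*(u^2 - u) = (u - 3)*(u - 1)^2*(u)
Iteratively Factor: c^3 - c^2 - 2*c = (c - 2)*(c^2 + c) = c*(c - 2)*(c + 1)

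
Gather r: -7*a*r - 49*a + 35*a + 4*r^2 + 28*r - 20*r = -14*a + 4*r^2 + r*(8 - 7*a)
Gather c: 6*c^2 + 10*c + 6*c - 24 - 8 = 6*c^2 + 16*c - 32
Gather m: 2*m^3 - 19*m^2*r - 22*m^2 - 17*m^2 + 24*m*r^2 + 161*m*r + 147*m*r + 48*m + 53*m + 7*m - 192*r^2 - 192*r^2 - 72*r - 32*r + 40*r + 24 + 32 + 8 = 2*m^3 + m^2*(-19*r - 39) + m*(24*r^2 + 308*r + 108) - 384*r^2 - 64*r + 64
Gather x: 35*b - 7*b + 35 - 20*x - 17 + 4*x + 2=28*b - 16*x + 20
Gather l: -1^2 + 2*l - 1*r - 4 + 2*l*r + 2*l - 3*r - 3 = l*(2*r + 4) - 4*r - 8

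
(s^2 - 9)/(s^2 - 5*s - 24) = (s - 3)/(s - 8)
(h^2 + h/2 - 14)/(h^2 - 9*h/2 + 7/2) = (h + 4)/(h - 1)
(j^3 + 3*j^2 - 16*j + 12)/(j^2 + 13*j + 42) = (j^2 - 3*j + 2)/(j + 7)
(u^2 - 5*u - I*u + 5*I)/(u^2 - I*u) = (u - 5)/u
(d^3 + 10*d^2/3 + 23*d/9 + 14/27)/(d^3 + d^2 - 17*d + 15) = (27*d^3 + 90*d^2 + 69*d + 14)/(27*(d^3 + d^2 - 17*d + 15))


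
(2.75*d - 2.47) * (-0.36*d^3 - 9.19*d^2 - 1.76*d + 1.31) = -0.99*d^4 - 24.3833*d^3 + 17.8593*d^2 + 7.9497*d - 3.2357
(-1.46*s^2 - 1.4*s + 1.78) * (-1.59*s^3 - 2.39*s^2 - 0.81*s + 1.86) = 2.3214*s^5 + 5.7154*s^4 + 1.6984*s^3 - 5.8358*s^2 - 4.0458*s + 3.3108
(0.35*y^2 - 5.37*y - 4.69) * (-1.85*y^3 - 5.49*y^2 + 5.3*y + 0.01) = -0.6475*y^5 + 8.013*y^4 + 40.0128*y^3 - 2.7094*y^2 - 24.9107*y - 0.0469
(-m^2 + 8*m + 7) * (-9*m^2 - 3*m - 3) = 9*m^4 - 69*m^3 - 84*m^2 - 45*m - 21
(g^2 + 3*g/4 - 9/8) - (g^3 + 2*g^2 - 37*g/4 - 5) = -g^3 - g^2 + 10*g + 31/8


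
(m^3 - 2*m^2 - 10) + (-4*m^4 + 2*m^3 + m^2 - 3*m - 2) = -4*m^4 + 3*m^3 - m^2 - 3*m - 12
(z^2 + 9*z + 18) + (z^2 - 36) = 2*z^2 + 9*z - 18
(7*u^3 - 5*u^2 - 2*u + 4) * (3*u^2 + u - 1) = 21*u^5 - 8*u^4 - 18*u^3 + 15*u^2 + 6*u - 4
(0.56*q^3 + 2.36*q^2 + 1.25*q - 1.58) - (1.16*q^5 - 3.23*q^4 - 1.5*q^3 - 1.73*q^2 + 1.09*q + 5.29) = -1.16*q^5 + 3.23*q^4 + 2.06*q^3 + 4.09*q^2 + 0.16*q - 6.87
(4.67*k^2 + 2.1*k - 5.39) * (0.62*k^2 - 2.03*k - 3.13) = 2.8954*k^4 - 8.1781*k^3 - 22.2219*k^2 + 4.3687*k + 16.8707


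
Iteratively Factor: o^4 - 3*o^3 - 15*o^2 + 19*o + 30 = (o - 2)*(o^3 - o^2 - 17*o - 15) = (o - 5)*(o - 2)*(o^2 + 4*o + 3) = (o - 5)*(o - 2)*(o + 3)*(o + 1)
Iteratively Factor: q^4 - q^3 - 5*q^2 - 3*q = (q + 1)*(q^3 - 2*q^2 - 3*q) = (q + 1)^2*(q^2 - 3*q) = q*(q + 1)^2*(q - 3)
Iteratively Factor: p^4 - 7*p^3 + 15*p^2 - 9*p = (p - 3)*(p^3 - 4*p^2 + 3*p) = (p - 3)^2*(p^2 - p) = p*(p - 3)^2*(p - 1)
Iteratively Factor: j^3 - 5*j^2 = (j - 5)*(j^2) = j*(j - 5)*(j)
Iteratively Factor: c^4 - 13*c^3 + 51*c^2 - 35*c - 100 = (c - 4)*(c^3 - 9*c^2 + 15*c + 25) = (c - 5)*(c - 4)*(c^2 - 4*c - 5) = (c - 5)*(c - 4)*(c + 1)*(c - 5)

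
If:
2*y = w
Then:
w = 2*y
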